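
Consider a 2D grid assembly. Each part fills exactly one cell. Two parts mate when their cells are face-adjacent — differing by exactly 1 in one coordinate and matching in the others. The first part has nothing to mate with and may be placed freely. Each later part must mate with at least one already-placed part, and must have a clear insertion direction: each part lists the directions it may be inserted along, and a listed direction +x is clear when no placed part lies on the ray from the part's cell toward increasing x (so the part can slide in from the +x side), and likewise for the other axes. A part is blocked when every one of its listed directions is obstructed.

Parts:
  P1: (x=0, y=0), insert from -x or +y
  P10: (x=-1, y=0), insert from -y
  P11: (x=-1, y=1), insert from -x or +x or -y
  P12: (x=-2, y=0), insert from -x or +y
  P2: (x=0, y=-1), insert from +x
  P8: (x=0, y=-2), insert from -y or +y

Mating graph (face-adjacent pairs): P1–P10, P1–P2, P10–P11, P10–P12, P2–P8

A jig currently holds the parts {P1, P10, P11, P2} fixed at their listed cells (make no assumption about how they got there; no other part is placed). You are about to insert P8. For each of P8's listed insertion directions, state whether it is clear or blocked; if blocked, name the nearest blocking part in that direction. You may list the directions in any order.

+y: blocked by P2; -y: clear

-y: ray from P8(0, -2) has no placed part ⇒ clear
+y: nearest on ray is P2@(0, -1) ⇒ blocked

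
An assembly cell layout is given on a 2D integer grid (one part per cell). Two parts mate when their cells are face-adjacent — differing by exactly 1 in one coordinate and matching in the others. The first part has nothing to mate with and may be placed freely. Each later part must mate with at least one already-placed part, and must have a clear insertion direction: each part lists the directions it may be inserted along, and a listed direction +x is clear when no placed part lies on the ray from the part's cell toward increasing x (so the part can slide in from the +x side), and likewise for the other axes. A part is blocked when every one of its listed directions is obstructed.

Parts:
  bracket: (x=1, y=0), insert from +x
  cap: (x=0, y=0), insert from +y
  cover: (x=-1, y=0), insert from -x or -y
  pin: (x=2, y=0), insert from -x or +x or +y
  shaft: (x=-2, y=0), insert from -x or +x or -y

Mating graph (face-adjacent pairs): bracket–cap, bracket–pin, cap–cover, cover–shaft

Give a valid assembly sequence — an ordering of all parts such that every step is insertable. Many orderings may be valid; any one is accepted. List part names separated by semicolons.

1. shaft@(-2, 0) [-x clear] — {shaft}
2. cover@(-1, 0) [-y clear] — {cover, shaft}
3. cap@(0, 0) [+y clear] — {cap, cover, shaft}
4. bracket@(1, 0) [+x clear] — {bracket, cap, cover, shaft}
5. pin@(2, 0) [+x clear] — {bracket, cap, cover, pin, shaft}

shaft; cover; cap; bracket; pin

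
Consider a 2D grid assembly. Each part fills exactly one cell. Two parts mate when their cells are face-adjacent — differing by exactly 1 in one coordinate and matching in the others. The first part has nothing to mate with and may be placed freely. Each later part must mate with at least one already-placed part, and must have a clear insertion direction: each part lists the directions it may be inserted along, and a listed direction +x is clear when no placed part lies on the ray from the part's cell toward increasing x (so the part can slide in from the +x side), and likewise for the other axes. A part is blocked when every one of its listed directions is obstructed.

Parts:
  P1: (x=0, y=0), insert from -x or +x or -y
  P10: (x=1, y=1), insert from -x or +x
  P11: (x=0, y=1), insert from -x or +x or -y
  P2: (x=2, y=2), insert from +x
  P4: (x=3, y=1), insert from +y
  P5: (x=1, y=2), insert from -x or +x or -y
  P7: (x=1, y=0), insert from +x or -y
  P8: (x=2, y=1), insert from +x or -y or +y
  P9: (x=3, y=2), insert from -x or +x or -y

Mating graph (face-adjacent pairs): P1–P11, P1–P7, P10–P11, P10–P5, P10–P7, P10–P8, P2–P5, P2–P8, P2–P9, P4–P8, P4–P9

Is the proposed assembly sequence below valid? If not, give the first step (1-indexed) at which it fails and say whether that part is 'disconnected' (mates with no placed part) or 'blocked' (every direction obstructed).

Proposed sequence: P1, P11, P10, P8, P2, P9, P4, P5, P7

1. P1@(0, 0) [-x clear] — {P1}
2. P11@(0, 1) [-x clear] — {P1, P11}
3. P10@(1, 1) [+x clear] — {P1, P10, P11}
4. P8@(2, 1) [+x clear] — {P1, P10, P11, P8}
5. P2@(2, 2) [+x clear] — {P1, P10, P11, P2, P8}
6. P9@(3, 2) [+x clear] — {P1, P10, P11, P2, P8, P9}
7. P4@(3, 1) — +y all obstructed ⇒ blocked

Invalid at step 7 (blocked)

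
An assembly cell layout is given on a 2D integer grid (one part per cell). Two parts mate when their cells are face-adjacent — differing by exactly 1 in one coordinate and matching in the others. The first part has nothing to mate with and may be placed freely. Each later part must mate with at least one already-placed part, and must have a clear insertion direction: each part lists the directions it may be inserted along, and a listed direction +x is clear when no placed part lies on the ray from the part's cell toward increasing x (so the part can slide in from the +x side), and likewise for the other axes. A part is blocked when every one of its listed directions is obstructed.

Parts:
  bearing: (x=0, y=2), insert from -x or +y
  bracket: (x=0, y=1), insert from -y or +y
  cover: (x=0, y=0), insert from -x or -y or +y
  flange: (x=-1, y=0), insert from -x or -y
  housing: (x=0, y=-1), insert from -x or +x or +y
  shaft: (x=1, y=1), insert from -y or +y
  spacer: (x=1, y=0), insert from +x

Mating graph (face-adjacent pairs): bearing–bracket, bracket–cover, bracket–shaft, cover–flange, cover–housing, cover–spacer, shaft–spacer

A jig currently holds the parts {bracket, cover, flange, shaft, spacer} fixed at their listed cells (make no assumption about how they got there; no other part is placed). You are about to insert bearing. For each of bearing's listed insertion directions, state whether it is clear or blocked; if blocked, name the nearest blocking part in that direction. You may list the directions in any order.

+y: clear; -x: clear

-x: ray from bearing(0, 2) has no placed part ⇒ clear
+y: ray from bearing(0, 2) has no placed part ⇒ clear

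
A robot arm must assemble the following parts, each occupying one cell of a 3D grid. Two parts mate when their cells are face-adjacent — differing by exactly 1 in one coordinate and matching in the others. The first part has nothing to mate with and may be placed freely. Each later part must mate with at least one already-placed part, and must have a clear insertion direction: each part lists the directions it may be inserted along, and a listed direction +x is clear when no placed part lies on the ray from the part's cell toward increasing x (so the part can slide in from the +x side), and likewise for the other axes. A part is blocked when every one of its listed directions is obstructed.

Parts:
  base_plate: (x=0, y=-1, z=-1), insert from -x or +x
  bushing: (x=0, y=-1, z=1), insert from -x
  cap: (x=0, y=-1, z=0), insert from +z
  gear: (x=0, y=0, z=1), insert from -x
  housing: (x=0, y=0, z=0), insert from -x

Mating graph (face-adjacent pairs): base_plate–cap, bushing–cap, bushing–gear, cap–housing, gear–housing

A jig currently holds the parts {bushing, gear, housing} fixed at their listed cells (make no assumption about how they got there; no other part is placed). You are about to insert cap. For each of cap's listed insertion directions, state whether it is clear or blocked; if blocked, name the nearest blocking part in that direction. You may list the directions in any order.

+z: nearest on ray is bushing@(0, -1, 1) ⇒ blocked

+z: blocked by bushing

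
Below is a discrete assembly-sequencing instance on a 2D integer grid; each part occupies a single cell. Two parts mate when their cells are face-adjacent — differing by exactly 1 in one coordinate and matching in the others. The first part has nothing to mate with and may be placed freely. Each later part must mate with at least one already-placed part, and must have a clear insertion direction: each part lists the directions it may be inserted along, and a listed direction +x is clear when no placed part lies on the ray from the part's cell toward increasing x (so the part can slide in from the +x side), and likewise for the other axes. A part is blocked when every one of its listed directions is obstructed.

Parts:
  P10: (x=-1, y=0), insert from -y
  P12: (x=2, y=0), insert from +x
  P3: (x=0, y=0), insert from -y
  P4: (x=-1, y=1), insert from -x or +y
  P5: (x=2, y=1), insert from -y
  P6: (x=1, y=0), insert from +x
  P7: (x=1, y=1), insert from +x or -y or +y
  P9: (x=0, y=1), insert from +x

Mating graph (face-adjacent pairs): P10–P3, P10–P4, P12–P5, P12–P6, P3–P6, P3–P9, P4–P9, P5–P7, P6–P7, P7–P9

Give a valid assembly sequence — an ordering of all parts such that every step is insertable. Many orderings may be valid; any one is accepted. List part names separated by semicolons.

1. P6@(1, 0) [+x clear] — {P6}
2. P3@(0, 0) [-y clear] — {P3, P6}
3. P9@(0, 1) [+x clear] — {P3, P6, P9}
4. P4@(-1, 1) [-x clear] — {P3, P4, P6, P9}
5. P10@(-1, 0) [-y clear] — {P10, P3, P4, P6, P9}
6. P7@(1, 1) [+x clear] — {P10, P3, P4, P6, P7, P9}
7. P5@(2, 1) [-y clear] — {P10, P3, P4, P5, P6, P7, P9}
8. P12@(2, 0) [+x clear] — {P10, P12, P3, P4, P5, P6, P7, P9}

P6; P3; P9; P4; P10; P7; P5; P12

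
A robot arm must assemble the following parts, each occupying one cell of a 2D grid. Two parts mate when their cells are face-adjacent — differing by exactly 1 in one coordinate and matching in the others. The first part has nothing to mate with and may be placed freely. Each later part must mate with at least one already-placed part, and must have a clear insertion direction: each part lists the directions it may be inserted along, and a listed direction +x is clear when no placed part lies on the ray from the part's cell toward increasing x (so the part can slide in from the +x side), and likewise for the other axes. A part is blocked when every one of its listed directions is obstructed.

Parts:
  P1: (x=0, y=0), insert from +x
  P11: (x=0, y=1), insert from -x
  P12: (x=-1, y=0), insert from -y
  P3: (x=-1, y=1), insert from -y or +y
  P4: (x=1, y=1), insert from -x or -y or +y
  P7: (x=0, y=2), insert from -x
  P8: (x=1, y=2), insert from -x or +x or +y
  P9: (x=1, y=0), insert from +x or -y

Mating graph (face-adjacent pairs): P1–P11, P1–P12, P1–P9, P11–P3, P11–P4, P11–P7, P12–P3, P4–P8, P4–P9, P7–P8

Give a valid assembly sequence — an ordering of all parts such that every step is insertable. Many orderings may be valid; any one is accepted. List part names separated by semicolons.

P7; P11; P4; P8; P3; P12; P1; P9

1. P7@(0, 2) [-x clear] — {P7}
2. P11@(0, 1) [-x clear] — {P11, P7}
3. P4@(1, 1) [-y clear] — {P11, P4, P7}
4. P8@(1, 2) [+x clear] — {P11, P4, P7, P8}
5. P3@(-1, 1) [-y clear] — {P11, P3, P4, P7, P8}
6. P12@(-1, 0) [-y clear] — {P11, P12, P3, P4, P7, P8}
7. P1@(0, 0) [+x clear] — {P1, P11, P12, P3, P4, P7, P8}
8. P9@(1, 0) [+x clear] — {P1, P11, P12, P3, P4, P7, P8, P9}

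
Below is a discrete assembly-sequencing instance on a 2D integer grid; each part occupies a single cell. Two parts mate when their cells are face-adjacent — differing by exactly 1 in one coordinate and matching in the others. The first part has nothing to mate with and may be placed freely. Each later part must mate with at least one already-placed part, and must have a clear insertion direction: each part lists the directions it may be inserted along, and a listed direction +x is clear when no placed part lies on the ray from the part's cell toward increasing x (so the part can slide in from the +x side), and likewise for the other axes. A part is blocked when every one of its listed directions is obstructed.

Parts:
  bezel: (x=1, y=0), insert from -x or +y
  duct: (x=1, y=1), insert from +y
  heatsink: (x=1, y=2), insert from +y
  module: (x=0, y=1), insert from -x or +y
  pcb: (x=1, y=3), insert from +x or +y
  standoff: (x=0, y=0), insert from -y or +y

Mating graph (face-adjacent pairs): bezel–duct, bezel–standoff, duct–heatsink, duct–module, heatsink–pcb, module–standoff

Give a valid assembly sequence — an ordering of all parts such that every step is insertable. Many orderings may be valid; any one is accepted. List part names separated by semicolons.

1. module@(0, 1) [-x clear] — {module}
2. standoff@(0, 0) [-y clear] — {module, standoff}
3. bezel@(1, 0) [+y clear] — {bezel, module, standoff}
4. duct@(1, 1) [+y clear] — {bezel, duct, module, standoff}
5. heatsink@(1, 2) [+y clear] — {bezel, duct, heatsink, module, standoff}
6. pcb@(1, 3) [+x clear] — {bezel, duct, heatsink, module, pcb, standoff}

module; standoff; bezel; duct; heatsink; pcb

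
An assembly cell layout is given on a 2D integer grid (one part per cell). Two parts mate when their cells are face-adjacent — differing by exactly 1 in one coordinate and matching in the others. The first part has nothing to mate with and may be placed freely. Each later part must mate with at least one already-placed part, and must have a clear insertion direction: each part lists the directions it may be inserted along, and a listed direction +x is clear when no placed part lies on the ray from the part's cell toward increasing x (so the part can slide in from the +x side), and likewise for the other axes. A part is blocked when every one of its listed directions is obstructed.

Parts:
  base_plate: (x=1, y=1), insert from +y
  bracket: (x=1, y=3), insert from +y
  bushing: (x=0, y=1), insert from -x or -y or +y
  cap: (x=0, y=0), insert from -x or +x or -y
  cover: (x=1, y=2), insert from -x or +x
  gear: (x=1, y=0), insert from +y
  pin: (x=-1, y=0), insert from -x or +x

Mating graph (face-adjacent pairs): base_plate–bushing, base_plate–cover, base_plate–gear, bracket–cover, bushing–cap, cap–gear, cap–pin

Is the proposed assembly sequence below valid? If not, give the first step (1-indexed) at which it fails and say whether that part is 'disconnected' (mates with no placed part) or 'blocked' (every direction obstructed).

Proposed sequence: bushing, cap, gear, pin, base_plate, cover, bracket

Valid

1. bushing@(0, 1) [-x clear] — {bushing}
2. cap@(0, 0) [-x clear] — {bushing, cap}
3. gear@(1, 0) [+y clear] — {bushing, cap, gear}
4. pin@(-1, 0) [-x clear] — {bushing, cap, gear, pin}
5. base_plate@(1, 1) [+y clear] — {base_plate, bushing, cap, gear, pin}
6. cover@(1, 2) [-x clear] — {base_plate, bushing, cap, cover, gear, pin}
7. bracket@(1, 3) [+y clear] — {base_plate, bracket, bushing, cap, cover, gear, pin}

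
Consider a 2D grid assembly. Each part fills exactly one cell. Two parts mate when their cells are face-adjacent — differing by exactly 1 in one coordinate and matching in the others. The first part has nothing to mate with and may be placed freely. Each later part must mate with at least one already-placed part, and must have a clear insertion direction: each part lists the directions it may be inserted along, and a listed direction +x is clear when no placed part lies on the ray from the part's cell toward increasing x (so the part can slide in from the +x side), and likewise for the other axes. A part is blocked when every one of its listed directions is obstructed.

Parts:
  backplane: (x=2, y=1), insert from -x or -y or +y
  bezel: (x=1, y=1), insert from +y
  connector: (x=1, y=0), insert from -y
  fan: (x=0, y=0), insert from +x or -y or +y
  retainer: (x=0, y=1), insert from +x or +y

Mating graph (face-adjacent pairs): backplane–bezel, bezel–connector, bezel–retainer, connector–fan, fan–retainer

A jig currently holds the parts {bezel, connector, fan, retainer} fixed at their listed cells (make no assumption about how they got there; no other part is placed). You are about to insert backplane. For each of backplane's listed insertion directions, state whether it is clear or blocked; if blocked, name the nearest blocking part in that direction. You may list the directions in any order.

+y: clear; -x: blocked by bezel; -y: clear

-x: nearest on ray is bezel@(1, 1) ⇒ blocked
-y: ray from backplane(2, 1) has no placed part ⇒ clear
+y: ray from backplane(2, 1) has no placed part ⇒ clear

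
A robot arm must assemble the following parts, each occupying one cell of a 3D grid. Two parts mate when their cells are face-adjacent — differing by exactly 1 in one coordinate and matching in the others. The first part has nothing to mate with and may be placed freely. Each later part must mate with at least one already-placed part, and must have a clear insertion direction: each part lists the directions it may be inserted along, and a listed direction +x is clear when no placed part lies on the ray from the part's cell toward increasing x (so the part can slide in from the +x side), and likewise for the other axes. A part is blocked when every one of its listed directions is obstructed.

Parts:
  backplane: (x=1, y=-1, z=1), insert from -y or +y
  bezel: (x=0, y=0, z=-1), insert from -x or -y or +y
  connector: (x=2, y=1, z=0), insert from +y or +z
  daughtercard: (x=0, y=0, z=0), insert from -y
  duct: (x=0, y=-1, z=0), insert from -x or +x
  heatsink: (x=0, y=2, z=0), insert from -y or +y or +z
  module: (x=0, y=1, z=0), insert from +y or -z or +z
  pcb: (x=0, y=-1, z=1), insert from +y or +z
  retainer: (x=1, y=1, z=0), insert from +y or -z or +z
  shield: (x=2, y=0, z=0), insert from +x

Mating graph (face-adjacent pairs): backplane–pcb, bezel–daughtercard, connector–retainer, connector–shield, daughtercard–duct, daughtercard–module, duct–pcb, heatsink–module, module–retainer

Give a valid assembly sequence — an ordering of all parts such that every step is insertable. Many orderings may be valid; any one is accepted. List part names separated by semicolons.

bezel; daughtercard; duct; pcb; module; retainer; connector; shield; backplane; heatsink

1. bezel@(0, 0, -1) [-x clear] — {bezel}
2. daughtercard@(0, 0, 0) [-y clear] — {bezel, daughtercard}
3. duct@(0, -1, 0) [-x clear] — {bezel, daughtercard, duct}
4. pcb@(0, -1, 1) [+y clear] — {bezel, daughtercard, duct, pcb}
5. module@(0, 1, 0) [+y clear] — {bezel, daughtercard, duct, module, pcb}
6. retainer@(1, 1, 0) [+y clear] — {bezel, daughtercard, duct, module, pcb, retainer}
7. connector@(2, 1, 0) [+y clear] — {bezel, connector, daughtercard, duct, module, pcb, retainer}
8. shield@(2, 0, 0) [+x clear] — {bezel, connector, daughtercard, duct, module, pcb, retainer, shield}
9. backplane@(1, -1, 1) [-y clear] — {backplane, bezel, connector, daughtercard, duct, module, pcb, retainer, shield}
10. heatsink@(0, 2, 0) [+y clear] — {backplane, bezel, connector, daughtercard, duct, heatsink, module, pcb, retainer, shield}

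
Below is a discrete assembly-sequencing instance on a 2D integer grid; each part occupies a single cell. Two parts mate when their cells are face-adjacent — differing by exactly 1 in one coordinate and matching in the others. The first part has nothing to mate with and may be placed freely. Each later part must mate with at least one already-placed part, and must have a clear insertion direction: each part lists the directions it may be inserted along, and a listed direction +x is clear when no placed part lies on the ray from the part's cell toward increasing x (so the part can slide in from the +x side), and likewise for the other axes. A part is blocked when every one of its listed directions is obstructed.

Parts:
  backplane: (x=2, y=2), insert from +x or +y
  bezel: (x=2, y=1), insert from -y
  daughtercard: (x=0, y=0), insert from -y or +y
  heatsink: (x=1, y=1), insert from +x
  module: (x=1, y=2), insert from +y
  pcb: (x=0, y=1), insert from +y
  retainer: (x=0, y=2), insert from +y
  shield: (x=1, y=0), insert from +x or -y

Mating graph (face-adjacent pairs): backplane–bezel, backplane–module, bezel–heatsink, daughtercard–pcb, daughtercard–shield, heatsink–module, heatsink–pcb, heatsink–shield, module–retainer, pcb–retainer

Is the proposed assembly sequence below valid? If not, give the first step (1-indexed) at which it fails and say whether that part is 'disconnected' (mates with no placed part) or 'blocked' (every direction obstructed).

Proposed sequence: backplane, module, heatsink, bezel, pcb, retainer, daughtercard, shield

1. backplane@(2, 2) [+x clear] — {backplane}
2. module@(1, 2) [+y clear] — {backplane, module}
3. heatsink@(1, 1) [+x clear] — {backplane, heatsink, module}
4. bezel@(2, 1) [-y clear] — {backplane, bezel, heatsink, module}
5. pcb@(0, 1) [+y clear] — {backplane, bezel, heatsink, module, pcb}
6. retainer@(0, 2) [+y clear] — {backplane, bezel, heatsink, module, pcb, retainer}
7. daughtercard@(0, 0) [-y clear] — {backplane, bezel, daughtercard, heatsink, module, pcb, retainer}
8. shield@(1, 0) [+x clear] — {backplane, bezel, daughtercard, heatsink, module, pcb, retainer, shield}

Valid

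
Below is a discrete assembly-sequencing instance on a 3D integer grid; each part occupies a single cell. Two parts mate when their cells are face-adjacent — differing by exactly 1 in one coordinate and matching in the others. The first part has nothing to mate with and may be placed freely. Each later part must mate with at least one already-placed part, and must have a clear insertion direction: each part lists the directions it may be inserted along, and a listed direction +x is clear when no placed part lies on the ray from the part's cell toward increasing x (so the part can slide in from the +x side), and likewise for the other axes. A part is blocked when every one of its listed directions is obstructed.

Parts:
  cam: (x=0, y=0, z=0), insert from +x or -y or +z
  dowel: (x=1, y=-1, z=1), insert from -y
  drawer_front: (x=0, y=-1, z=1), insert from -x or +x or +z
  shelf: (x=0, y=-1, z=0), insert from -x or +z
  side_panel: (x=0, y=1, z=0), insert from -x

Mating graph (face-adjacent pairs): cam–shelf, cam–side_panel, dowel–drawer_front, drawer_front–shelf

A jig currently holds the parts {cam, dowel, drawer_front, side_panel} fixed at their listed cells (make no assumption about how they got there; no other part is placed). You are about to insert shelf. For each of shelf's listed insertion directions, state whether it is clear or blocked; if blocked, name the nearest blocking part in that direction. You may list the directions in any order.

+z: blocked by drawer_front; -x: clear

-x: ray from shelf(0, -1, 0) has no placed part ⇒ clear
+z: nearest on ray is drawer_front@(0, -1, 1) ⇒ blocked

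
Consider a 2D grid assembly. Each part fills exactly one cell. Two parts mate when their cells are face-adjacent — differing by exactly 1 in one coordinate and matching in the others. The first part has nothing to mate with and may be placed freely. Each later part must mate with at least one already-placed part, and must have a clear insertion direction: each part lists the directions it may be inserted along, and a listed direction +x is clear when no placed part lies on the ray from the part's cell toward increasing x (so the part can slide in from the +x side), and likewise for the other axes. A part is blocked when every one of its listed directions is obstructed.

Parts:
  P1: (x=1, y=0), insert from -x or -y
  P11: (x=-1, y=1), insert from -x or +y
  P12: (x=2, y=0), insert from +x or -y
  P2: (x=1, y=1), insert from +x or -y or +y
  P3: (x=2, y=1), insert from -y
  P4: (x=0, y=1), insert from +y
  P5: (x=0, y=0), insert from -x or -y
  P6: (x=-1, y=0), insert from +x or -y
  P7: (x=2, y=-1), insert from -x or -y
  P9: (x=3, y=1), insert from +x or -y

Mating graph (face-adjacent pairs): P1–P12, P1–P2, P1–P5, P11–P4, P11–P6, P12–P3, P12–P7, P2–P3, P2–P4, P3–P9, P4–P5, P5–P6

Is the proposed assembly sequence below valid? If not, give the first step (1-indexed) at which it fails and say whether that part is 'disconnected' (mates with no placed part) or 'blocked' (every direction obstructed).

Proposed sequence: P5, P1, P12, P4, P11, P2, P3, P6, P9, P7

1. P5@(0, 0) [-x clear] — {P5}
2. P1@(1, 0) [-y clear] — {P1, P5}
3. P12@(2, 0) [+x clear] — {P1, P12, P5}
4. P4@(0, 1) [+y clear] — {P1, P12, P4, P5}
5. P11@(-1, 1) [-x clear] — {P1, P11, P12, P4, P5}
6. P2@(1, 1) [+x clear] — {P1, P11, P12, P2, P4, P5}
7. P3@(2, 1) — -y all obstructed ⇒ blocked

Invalid at step 7 (blocked)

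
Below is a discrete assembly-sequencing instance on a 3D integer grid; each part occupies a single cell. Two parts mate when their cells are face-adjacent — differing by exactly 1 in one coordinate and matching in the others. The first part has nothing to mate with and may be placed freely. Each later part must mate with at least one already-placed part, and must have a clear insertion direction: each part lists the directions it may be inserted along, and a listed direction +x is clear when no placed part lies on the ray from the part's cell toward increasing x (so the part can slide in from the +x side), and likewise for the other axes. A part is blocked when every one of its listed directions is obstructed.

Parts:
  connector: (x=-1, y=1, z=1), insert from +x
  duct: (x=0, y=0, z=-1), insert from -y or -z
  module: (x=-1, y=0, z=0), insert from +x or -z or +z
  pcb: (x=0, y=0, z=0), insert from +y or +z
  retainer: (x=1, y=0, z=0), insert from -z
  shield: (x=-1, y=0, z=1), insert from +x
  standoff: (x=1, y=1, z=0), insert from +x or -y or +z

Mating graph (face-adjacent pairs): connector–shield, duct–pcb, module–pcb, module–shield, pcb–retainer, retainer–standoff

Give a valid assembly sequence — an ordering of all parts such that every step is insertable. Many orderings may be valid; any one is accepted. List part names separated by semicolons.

1. duct@(0, 0, -1) [-y clear] — {duct}
2. pcb@(0, 0, 0) [+y clear] — {duct, pcb}
3. module@(-1, 0, 0) [-z clear] — {duct, module, pcb}
4. shield@(-1, 0, 1) [+x clear] — {duct, module, pcb, shield}
5. connector@(-1, 1, 1) [+x clear] — {connector, duct, module, pcb, shield}
6. retainer@(1, 0, 0) [-z clear] — {connector, duct, module, pcb, retainer, shield}
7. standoff@(1, 1, 0) [+x clear] — {connector, duct, module, pcb, retainer, shield, standoff}

duct; pcb; module; shield; connector; retainer; standoff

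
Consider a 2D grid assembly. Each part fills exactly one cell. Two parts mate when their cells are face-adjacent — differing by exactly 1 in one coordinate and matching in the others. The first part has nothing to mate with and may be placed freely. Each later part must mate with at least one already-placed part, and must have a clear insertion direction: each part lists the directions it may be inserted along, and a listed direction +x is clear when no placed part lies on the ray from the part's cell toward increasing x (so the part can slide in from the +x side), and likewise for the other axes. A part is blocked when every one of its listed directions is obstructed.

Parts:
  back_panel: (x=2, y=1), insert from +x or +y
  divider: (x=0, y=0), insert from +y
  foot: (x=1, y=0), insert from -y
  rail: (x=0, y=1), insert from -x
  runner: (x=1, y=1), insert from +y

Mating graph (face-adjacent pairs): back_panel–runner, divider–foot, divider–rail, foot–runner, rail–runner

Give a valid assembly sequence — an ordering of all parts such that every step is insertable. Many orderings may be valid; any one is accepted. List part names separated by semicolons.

runner; back_panel; foot; divider; rail

1. runner@(1, 1) [+y clear] — {runner}
2. back_panel@(2, 1) [+x clear] — {back_panel, runner}
3. foot@(1, 0) [-y clear] — {back_panel, foot, runner}
4. divider@(0, 0) [+y clear] — {back_panel, divider, foot, runner}
5. rail@(0, 1) [-x clear] — {back_panel, divider, foot, rail, runner}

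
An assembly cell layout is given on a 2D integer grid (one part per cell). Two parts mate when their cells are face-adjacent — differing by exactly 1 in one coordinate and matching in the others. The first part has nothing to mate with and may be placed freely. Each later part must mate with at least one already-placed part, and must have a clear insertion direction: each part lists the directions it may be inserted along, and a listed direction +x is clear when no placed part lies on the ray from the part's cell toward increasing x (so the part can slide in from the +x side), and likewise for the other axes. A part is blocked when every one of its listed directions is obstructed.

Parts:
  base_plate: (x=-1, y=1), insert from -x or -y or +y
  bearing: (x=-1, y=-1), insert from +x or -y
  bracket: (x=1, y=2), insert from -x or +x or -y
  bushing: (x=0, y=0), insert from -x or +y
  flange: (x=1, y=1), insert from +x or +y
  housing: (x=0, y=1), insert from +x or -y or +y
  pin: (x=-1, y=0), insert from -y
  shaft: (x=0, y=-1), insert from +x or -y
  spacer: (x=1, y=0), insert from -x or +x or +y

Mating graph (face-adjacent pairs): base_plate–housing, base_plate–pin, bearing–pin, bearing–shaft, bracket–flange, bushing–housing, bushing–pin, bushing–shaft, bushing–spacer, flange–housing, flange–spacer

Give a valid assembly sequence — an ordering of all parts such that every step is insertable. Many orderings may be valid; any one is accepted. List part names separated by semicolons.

1. flange@(1, 1) [+x clear] — {flange}
2. housing@(0, 1) [-y clear] — {flange, housing}
3. spacer@(1, 0) [-x clear] — {flange, housing, spacer}
4. bracket@(1, 2) [-x clear] — {bracket, flange, housing, spacer}
5. bushing@(0, 0) [-x clear] — {bracket, bushing, flange, housing, spacer}
6. shaft@(0, -1) [+x clear] — {bracket, bushing, flange, housing, shaft, spacer}
7. pin@(-1, 0) [-y clear] — {bracket, bushing, flange, housing, pin, shaft, spacer}
8. bearing@(-1, -1) [-y clear] — {bearing, bracket, bushing, flange, housing, pin, shaft, spacer}
9. base_plate@(-1, 1) [-x clear] — {base_plate, bearing, bracket, bushing, flange, housing, pin, shaft, spacer}

flange; housing; spacer; bracket; bushing; shaft; pin; bearing; base_plate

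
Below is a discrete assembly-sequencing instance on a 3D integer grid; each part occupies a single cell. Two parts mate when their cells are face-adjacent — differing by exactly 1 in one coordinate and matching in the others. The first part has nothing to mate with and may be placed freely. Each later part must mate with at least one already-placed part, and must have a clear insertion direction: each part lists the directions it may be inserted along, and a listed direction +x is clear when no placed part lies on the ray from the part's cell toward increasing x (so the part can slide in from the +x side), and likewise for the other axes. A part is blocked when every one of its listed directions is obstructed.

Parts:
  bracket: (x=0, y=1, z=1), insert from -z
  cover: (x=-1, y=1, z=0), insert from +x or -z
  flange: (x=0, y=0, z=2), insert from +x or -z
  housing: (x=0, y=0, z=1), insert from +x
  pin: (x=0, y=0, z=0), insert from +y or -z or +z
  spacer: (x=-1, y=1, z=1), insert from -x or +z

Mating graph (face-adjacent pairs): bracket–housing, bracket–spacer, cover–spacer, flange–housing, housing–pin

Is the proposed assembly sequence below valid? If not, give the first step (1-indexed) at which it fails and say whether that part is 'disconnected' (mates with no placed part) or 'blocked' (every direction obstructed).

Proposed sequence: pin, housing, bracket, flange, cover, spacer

1. pin@(0, 0, 0) [+y clear] — {pin}
2. housing@(0, 0, 1) [+x clear] — {housing, pin}
3. bracket@(0, 1, 1) [-z clear] — {bracket, housing, pin}
4. flange@(0, 0, 2) [+x clear] — {bracket, flange, housing, pin}
5. cover@(-1, 1, 0) — no placed neighbour ⇒ disconnected

Invalid at step 5 (disconnected)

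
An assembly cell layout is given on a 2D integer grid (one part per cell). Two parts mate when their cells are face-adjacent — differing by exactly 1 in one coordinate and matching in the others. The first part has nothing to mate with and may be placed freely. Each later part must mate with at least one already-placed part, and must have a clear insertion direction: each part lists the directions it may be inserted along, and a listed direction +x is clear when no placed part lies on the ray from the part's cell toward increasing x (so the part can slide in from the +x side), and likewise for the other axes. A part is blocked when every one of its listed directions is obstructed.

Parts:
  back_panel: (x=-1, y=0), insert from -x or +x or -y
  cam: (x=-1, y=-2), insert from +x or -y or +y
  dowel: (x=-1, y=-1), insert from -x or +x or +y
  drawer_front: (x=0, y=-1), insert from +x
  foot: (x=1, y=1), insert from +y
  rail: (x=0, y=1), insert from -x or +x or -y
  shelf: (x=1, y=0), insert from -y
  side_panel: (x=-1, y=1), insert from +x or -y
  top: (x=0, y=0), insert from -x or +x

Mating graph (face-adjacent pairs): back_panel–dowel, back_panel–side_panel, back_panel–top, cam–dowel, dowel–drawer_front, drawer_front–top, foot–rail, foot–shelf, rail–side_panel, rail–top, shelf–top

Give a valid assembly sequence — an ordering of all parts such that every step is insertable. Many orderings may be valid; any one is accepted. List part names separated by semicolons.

1. cam@(-1, -2) [+x clear] — {cam}
2. dowel@(-1, -1) [-x clear] — {cam, dowel}
3. drawer_front@(0, -1) [+x clear] — {cam, dowel, drawer_front}
4. top@(0, 0) [-x clear] — {cam, dowel, drawer_front, top}
5. shelf@(1, 0) [-y clear] — {cam, dowel, drawer_front, shelf, top}
6. back_panel@(-1, 0) [-x clear] — {back_panel, cam, dowel, drawer_front, shelf, top}
7. side_panel@(-1, 1) [+x clear] — {back_panel, cam, dowel, drawer_front, shelf, side_panel, top}
8. rail@(0, 1) [+x clear] — {back_panel, cam, dowel, drawer_front, rail, shelf, side_panel, top}
9. foot@(1, 1) [+y clear] — {back_panel, cam, dowel, drawer_front, foot, rail, shelf, side_panel, top}

cam; dowel; drawer_front; top; shelf; back_panel; side_panel; rail; foot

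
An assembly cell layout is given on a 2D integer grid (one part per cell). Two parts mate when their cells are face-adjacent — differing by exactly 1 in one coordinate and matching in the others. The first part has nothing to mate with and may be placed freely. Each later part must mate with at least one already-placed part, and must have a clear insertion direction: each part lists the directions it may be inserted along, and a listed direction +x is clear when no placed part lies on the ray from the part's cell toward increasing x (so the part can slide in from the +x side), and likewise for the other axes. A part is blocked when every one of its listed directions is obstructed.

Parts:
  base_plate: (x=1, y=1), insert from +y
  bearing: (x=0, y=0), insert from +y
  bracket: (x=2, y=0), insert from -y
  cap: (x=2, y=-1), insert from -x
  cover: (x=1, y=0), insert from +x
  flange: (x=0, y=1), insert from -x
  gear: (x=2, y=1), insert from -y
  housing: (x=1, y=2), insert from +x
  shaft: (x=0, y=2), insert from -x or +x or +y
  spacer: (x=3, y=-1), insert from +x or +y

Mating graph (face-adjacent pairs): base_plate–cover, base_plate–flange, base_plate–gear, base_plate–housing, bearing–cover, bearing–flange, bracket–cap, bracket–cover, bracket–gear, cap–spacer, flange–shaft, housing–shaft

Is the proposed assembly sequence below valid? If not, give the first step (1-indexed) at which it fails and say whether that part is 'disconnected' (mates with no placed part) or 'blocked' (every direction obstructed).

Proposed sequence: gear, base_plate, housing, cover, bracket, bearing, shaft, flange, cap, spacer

Valid

1. gear@(2, 1) [-y clear] — {gear}
2. base_plate@(1, 1) [+y clear] — {base_plate, gear}
3. housing@(1, 2) [+x clear] — {base_plate, gear, housing}
4. cover@(1, 0) [+x clear] — {base_plate, cover, gear, housing}
5. bracket@(2, 0) [-y clear] — {base_plate, bracket, cover, gear, housing}
6. bearing@(0, 0) [+y clear] — {base_plate, bearing, bracket, cover, gear, housing}
7. shaft@(0, 2) [-x clear] — {base_plate, bearing, bracket, cover, gear, housing, shaft}
8. flange@(0, 1) [-x clear] — {base_plate, bearing, bracket, cover, flange, gear, housing, shaft}
9. cap@(2, -1) [-x clear] — {base_plate, bearing, bracket, cap, cover, flange, gear, housing, shaft}
10. spacer@(3, -1) [+x clear] — {base_plate, bearing, bracket, cap, cover, flange, gear, housing, shaft, spacer}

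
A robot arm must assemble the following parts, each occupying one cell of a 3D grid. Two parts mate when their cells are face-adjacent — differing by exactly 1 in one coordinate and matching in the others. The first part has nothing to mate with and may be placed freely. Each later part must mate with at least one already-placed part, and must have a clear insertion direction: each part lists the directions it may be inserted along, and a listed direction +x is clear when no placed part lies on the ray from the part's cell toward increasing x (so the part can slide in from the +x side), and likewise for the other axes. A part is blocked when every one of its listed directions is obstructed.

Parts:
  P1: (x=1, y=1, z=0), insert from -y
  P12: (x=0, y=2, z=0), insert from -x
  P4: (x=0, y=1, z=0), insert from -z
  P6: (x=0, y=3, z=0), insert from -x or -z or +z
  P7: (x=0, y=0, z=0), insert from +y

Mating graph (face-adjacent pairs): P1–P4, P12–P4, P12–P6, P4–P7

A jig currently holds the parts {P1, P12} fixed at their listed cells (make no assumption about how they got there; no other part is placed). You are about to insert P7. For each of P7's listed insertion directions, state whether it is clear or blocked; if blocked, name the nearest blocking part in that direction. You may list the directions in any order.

+y: blocked by P12

+y: nearest on ray is P12@(0, 2, 0) ⇒ blocked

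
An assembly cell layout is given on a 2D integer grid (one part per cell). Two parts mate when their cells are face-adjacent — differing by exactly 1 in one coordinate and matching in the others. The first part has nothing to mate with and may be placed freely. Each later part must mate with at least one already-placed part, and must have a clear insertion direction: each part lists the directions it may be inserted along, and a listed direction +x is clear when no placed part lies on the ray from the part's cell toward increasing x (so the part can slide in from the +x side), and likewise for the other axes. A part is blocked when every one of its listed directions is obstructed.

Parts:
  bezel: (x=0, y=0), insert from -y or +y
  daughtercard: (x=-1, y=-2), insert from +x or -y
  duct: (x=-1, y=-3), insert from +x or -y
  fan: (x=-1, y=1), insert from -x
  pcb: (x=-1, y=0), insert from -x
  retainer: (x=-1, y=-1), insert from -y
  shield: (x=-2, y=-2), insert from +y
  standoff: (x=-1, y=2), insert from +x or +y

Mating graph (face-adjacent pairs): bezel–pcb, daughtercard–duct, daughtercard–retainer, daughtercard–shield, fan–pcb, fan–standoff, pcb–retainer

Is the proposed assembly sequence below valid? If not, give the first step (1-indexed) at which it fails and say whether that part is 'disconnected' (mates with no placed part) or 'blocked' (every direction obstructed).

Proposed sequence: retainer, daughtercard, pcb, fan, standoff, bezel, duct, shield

Valid

1. retainer@(-1, -1) [-y clear] — {retainer}
2. daughtercard@(-1, -2) [+x clear] — {daughtercard, retainer}
3. pcb@(-1, 0) [-x clear] — {daughtercard, pcb, retainer}
4. fan@(-1, 1) [-x clear] — {daughtercard, fan, pcb, retainer}
5. standoff@(-1, 2) [+x clear] — {daughtercard, fan, pcb, retainer, standoff}
6. bezel@(0, 0) [-y clear] — {bezel, daughtercard, fan, pcb, retainer, standoff}
7. duct@(-1, -3) [+x clear] — {bezel, daughtercard, duct, fan, pcb, retainer, standoff}
8. shield@(-2, -2) [+y clear] — {bezel, daughtercard, duct, fan, pcb, retainer, shield, standoff}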